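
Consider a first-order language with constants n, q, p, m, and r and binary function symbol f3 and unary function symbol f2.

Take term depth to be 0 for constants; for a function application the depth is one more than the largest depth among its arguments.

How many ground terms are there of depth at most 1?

35

If N_k denotes the number of depth-≤k ground terms, the 5 constants give N_0 = 5, and each function symbol of arity r contributes N_{k-1}^r new terms at level k: N_k = 5 + N_{k-1}^2 + N_{k-1}.
N_0 = 5
N_1 = 5 + 5^2 + 5 = 35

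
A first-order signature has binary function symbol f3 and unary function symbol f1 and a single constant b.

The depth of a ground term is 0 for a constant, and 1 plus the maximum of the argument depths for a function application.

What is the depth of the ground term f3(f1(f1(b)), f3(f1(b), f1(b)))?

3

depth(f1(b)) = 1 + depth(b) = 1 + 0 = 1
depth(f1(f1(b))) = 1 + depth(f1(b)) = 1 + 1 = 2
depth(f3(f1(b), f1(b))) = 1 + max(1, 1) = 2
depth(f3(f1(f1(b)), f3(f1(b), f1(b)))) = 1 + max(2, 2) = 3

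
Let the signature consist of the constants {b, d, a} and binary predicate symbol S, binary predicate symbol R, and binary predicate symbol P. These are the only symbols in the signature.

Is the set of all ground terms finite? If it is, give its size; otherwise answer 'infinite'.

3

There are no function symbols, so every ground term is one of the 3 constants.
The Herbrand universe is {b, d, a}, which is finite with 3 elements.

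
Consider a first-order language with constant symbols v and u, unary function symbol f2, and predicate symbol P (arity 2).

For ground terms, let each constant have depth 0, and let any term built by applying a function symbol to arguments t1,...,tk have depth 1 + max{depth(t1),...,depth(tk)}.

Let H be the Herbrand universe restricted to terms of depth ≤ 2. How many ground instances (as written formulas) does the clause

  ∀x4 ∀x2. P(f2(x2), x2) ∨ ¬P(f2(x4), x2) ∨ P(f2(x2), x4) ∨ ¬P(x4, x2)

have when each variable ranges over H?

36

Ground terms of depth ≤ 2:
  If N_k denotes the number of depth-≤k ground terms, the 2 constants give N_0 = 2, and each function symbol of arity r contributes N_{k-1}^r new terms at level k: N_k = 2 + N_{k-1}.
  N_0 = 2
  N_1 = 2 + 2 = 4
  N_2 = 2 + 4 = 6
  Explicitly: v, u, f2(v), f2(u), f2(f2(v)), f2(f2(u)).
So there are 6 ground terms available for substitution.
There are 2 variables to instantiate (x4, x2), each occurring in at least one literal, so different choices give different ground instances.
Number of ground instances = 6^2 = 36.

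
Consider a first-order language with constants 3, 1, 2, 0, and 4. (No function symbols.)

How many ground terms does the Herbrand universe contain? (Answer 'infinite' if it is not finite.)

5

There are no function symbols, so every ground term is one of the 5 constants.
The Herbrand universe is {3, 1, 2, 0, 4}, which is finite with 5 elements.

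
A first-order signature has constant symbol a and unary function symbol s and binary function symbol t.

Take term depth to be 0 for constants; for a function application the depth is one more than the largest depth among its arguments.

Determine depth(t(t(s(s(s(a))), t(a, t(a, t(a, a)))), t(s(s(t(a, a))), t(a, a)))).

5

depth(s(a)) = 1 + depth(a) = 1 + 0 = 1
depth(s(s(a))) = 1 + depth(s(a)) = 1 + 1 = 2
depth(s(s(s(a)))) = 1 + depth(s(s(a))) = 1 + 2 = 3
depth(t(a, a)) = 1 + max(0, 0) = 1
depth(t(a, t(a, a))) = 1 + max(0, 1) = 2
depth(t(a, t(a, t(a, a)))) = 1 + max(0, 2) = 3
depth(t(s(s(s(a))), t(a, t(a, t(a, a))))) = 1 + max(3, 3) = 4
depth(s(t(a, a))) = 1 + depth(t(a, a)) = 1 + 1 = 2
depth(s(s(t(a, a)))) = 1 + depth(s(t(a, a))) = 1 + 2 = 3
depth(t(s(s(t(a, a))), t(a, a))) = 1 + max(3, 1) = 4
depth(t(t(s(s(s(a))), t(a, t(a, t(a, a)))), t(s(s(t(a, a))), t(a, a)))) = 1 + max(4, 4) = 5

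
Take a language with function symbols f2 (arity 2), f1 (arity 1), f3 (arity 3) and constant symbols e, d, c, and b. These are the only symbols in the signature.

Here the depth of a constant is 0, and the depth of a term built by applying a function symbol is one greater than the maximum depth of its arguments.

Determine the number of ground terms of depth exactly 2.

Write N_k for the number of ground terms of depth ≤ k. A term of depth ≤ k is either a constant or a function symbol applied to arguments of depth ≤ k−1, so N_k = 4 + N_{k-1}^2 + N_{k-1} + N_{k-1}^3.
N_0 = 4
N_1 = 4 + 4^2 + 4 + 4^3 = 88
N_2 = 4 + 88^2 + 88 + 88^3 = 689308
Terms of depth exactly 2: N_2 − N_1 = 689308 − 88 = 689220.

689220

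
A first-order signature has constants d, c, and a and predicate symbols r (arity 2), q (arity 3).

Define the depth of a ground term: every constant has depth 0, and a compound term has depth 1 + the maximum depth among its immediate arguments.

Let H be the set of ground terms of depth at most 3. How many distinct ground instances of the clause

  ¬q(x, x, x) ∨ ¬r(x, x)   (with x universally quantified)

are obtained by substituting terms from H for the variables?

3

Ground terms of depth ≤ 3:
  With no function symbols every ground term is a constant, so there are exactly 3 ground terms at every depth bound.
  N_0 = 3
  N_1 = 3
  N_2 = 3
  N_3 = 3
  Explicitly: d, c, a.
So there are 3 ground terms available for substitution.
The body mentions the single quantified variable x; since ground terms form a free algebra, no two substitutions collapse to the same formula.
Number of ground instances = 3.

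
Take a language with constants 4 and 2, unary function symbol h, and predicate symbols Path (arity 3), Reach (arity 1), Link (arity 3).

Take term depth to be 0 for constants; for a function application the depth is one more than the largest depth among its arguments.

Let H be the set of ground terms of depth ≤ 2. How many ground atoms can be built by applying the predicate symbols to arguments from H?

First count ground terms of depth ≤ 2.
Count level by level. With function symbols h/1, the terms of depth ≤ k are the 2 constants together with each function applied to depth-≤(k−1) tuples, so N_k = 2 + N_{k-1}.
N_0 = 2
N_1 = 2 + 2 = 4
N_2 = 2 + 4 = 6
So |H| = 6.
For each predicate symbol, the number of ground atoms is |H| raised to its arity; summing:
  Path: 6^3 = 216;  Reach: 6;  Link: 6^3 = 216
Total ground atoms: 216 + 6 + 216 = 438.

438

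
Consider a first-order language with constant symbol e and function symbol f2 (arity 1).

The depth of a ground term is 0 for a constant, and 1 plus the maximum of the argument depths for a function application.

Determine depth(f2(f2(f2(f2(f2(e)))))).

5

depth(f2(e)) = 1 + depth(e) = 1 + 0 = 1
depth(f2(f2(e))) = 1 + depth(f2(e)) = 1 + 1 = 2
depth(f2(f2(f2(e)))) = 1 + depth(f2(f2(e))) = 1 + 2 = 3
depth(f2(f2(f2(f2(e))))) = 1 + depth(f2(f2(f2(e)))) = 1 + 3 = 4
depth(f2(f2(f2(f2(f2(e)))))) = 1 + depth(f2(f2(f2(f2(e))))) = 1 + 4 = 5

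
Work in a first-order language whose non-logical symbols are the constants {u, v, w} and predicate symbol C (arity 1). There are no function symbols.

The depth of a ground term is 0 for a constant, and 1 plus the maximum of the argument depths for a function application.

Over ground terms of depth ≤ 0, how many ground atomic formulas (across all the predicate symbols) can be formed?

First count ground terms of depth ≤ 0.
With no function symbols every ground term is a constant, so there are exactly 3 ground terms at every depth bound.
N_0 = 3
Explicitly: u, v, w.
So |H| = 3.
Each predicate of arity r yields |H|^r ground atoms (one per choice of an r-tuple from H):
  C: 3
Total ground atoms: 3.

3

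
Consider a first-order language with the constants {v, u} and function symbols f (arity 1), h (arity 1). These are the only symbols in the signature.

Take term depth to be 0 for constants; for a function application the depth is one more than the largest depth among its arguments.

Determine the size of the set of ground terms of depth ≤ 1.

Let N_k = |{terms of depth ≤ k}|. Then N_0 = 2 and N_k = 2 + N_{k-1} + N_{k-1} for k ≥ 1 (one summand per function symbol, arity giving the exponent).
N_0 = 2
N_1 = 2 + 2 + 2 = 6

6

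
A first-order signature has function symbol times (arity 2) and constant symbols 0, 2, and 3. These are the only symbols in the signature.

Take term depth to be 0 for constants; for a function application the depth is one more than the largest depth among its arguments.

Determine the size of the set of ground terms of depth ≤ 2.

Write N_k for the number of ground terms of depth ≤ k. A term of depth ≤ k is either a constant or a function symbol applied to arguments of depth ≤ k−1, so N_k = 3 + N_{k-1}^2.
N_0 = 3
N_1 = 3 + 3^2 = 12
N_2 = 3 + 12^2 = 147

147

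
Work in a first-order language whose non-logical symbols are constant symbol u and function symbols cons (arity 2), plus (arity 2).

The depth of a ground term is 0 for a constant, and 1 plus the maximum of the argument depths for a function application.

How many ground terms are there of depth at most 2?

Let N_k count ground terms of depth at most k. Each non-constant term of depth ≤ k is some function symbol applied to depth-≤(k−1) arguments, giving N_k = 1 + N_{k-1}^2 + N_{k-1}^2.
N_0 = 1
N_1 = 1 + 1^2 + 1^2 = 3
N_2 = 1 + 3^2 + 3^2 = 19

19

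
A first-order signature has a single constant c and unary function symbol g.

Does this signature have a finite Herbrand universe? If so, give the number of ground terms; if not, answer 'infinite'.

The signature has at least one function symbol (g, arity 1) and at least one constant (c).
Iterating g gives infinitely many distinct ground terms: c, g(c), g(g(c)), ...
So the Herbrand universe is infinite.

infinite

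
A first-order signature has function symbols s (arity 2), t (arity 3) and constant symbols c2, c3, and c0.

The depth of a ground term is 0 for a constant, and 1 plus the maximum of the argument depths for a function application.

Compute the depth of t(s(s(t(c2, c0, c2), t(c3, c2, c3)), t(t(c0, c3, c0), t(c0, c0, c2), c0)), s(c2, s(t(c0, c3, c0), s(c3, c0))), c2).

4

depth(t(c2, c0, c2)) = 1 + max(0, 0, 0) = 1
depth(t(c3, c2, c3)) = 1 + max(0, 0, 0) = 1
depth(s(t(c2, c0, c2), t(c3, c2, c3))) = 1 + max(1, 1) = 2
depth(t(c0, c3, c0)) = 1 + max(0, 0, 0) = 1
depth(t(c0, c0, c2)) = 1 + max(0, 0, 0) = 1
depth(t(t(c0, c3, c0), t(c0, c0, c2), c0)) = 1 + max(1, 1, 0) = 2
depth(s(s(t(c2, c0, c2), t(c3, c2, c3)), t(t(c0, c3, c0), t(c0, c0, c2), c0))) = 1 + max(2, 2) = 3
depth(s(c3, c0)) = 1 + max(0, 0) = 1
depth(s(t(c0, c3, c0), s(c3, c0))) = 1 + max(1, 1) = 2
depth(s(c2, s(t(c0, c3, c0), s(c3, c0)))) = 1 + max(0, 2) = 3
depth(t(s(s(t(c2, c0, c2), t(c3, c2, c3)), t(t(c0, c3, c0), t(c0, c0, c2), c0)), s(c2, s(t(c0, c3, c0), s(c3, c0))), c2)) = 1 + max(3, 3, 0) = 4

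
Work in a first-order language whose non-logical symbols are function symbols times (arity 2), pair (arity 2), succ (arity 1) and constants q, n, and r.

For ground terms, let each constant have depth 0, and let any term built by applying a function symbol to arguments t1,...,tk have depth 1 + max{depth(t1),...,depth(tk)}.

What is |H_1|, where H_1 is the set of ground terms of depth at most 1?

24

If N_k denotes the number of depth-≤k ground terms, the 3 constants give N_0 = 3, and each function symbol of arity r contributes N_{k-1}^r new terms at level k: N_k = 3 + N_{k-1}^2 + N_{k-1}^2 + N_{k-1}.
N_0 = 3
N_1 = 3 + 3^2 + 3^2 + 3 = 24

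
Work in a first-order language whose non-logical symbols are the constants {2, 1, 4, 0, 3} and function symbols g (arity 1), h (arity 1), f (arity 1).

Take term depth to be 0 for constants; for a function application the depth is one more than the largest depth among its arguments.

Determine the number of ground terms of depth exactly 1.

Count level by level. With function symbols g/1, h/1, f/1, the terms of depth ≤ k are the 5 constants together with each function applied to depth-≤(k−1) tuples, so N_k = 5 + N_{k-1} + N_{k-1} + N_{k-1}.
N_0 = 5
N_1 = 5 + 5 + 5 + 5 = 20
Terms of depth exactly 1: N_1 − N_0 = 20 − 5 = 15.

15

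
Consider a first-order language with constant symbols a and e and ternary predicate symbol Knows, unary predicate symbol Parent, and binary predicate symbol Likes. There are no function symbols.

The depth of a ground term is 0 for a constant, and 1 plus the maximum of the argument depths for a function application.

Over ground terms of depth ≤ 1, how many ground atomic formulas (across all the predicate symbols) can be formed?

14

First count ground terms of depth ≤ 1.
With no function symbols every ground term is a constant, so there are exactly 2 ground terms at every depth bound.
N_0 = 2
N_1 = 2
Explicitly: a, e.
So |H| = 2.
Each predicate of arity r yields |H|^r ground atoms (one per choice of an r-tuple from H):
  Knows: 2^3 = 8;  Parent: 2;  Likes: 2^2 = 4
Total ground atoms: 8 + 2 + 4 = 14.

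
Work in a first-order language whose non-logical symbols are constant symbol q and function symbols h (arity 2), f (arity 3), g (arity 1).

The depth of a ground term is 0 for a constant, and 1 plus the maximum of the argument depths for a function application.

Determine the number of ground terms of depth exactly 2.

If N_k denotes the number of depth-≤k ground terms, the 1 constant gives N_0 = 1, and each function symbol of arity r contributes N_{k-1}^r new terms at level k: N_k = 1 + N_{k-1}^2 + N_{k-1}^3 + N_{k-1}.
N_0 = 1
N_1 = 1 + 1^2 + 1^3 + 1 = 4
N_2 = 1 + 4^2 + 4^3 + 4 = 85
Terms of depth exactly 2: N_2 − N_1 = 85 − 4 = 81.

81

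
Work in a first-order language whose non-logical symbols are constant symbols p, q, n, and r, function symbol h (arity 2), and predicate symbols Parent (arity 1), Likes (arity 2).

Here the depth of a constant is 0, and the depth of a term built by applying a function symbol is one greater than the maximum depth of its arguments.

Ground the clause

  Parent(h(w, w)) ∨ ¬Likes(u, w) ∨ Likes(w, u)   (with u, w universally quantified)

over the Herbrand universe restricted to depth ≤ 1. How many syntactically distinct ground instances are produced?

400

Ground terms of depth ≤ 1:
  Let N_k count ground terms of depth at most k. Each non-constant term of depth ≤ k is some function symbol applied to depth-≤(k−1) arguments, giving N_k = 4 + N_{k-1}^2.
  N_0 = 4
  N_1 = 4 + 4^2 = 20
So there are 20 ground terms available for substitution.
Each of u, w ranges independently over the available ground terms, and distinct assignments produce distinct instances.
Number of ground instances = 20^2 = 400.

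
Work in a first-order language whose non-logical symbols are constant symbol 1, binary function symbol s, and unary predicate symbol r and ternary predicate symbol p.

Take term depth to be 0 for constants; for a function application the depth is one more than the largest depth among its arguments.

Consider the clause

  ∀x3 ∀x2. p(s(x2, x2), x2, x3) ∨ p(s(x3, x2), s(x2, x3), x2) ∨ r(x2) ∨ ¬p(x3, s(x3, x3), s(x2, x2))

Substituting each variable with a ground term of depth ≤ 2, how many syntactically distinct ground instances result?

25

Ground terms of depth ≤ 2:
  If N_k denotes the number of depth-≤k ground terms, the 1 constant gives N_0 = 1, and each function symbol of arity r contributes N_{k-1}^r new terms at level k: N_k = 1 + N_{k-1}^2.
  N_0 = 1
  N_1 = 1 + 1^2 = 2
  N_2 = 1 + 2^2 = 5
So there are 5 ground terms available for substitution.
The clause has 2 distinct variables (x3, x2), each appearing in the body. In the free term algebra distinct substitutions yield syntactically distinct ground instances.
Number of ground instances = 5^2 = 25.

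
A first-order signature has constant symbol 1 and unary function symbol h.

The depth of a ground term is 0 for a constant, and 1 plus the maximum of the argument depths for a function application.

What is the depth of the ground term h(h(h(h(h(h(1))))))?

6

depth(h(1)) = 1 + depth(1) = 1 + 0 = 1
depth(h(h(1))) = 1 + depth(h(1)) = 1 + 1 = 2
depth(h(h(h(1)))) = 1 + depth(h(h(1))) = 1 + 2 = 3
depth(h(h(h(h(1))))) = 1 + depth(h(h(h(1)))) = 1 + 3 = 4
depth(h(h(h(h(h(1)))))) = 1 + depth(h(h(h(h(1))))) = 1 + 4 = 5
depth(h(h(h(h(h(h(1))))))) = 1 + depth(h(h(h(h(h(1)))))) = 1 + 5 = 6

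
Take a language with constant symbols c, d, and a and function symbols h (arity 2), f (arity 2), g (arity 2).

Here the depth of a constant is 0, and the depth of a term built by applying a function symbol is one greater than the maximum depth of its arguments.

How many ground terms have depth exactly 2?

2673

Write N_k for the number of ground terms of depth ≤ k. A term of depth ≤ k is either a constant or a function symbol applied to arguments of depth ≤ k−1, so N_k = 3 + N_{k-1}^2 + N_{k-1}^2 + N_{k-1}^2.
N_0 = 3
N_1 = 3 + 3^2 + 3^2 + 3^2 = 30
N_2 = 3 + 30^2 + 30^2 + 30^2 = 2703
Terms of depth exactly 2: N_2 − N_1 = 2703 − 30 = 2673.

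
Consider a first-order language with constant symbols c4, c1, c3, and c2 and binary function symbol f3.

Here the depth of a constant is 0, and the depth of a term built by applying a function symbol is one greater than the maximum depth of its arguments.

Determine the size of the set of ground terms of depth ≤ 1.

Let N_k count ground terms of depth at most k. Each non-constant term of depth ≤ k is some function symbol applied to depth-≤(k−1) arguments, giving N_k = 4 + N_{k-1}^2.
N_0 = 4
N_1 = 4 + 4^2 = 20

20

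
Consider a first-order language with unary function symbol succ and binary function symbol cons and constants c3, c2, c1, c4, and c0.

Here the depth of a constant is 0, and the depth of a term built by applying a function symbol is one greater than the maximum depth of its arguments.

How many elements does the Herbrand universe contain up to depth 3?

1601495

Write N_k for the number of ground terms of depth ≤ k. A term of depth ≤ k is either a constant or a function symbol applied to arguments of depth ≤ k−1, so N_k = 5 + N_{k-1} + N_{k-1}^2.
N_0 = 5
N_1 = 5 + 5 + 5^2 = 35
N_2 = 5 + 35 + 35^2 = 1265
N_3 = 5 + 1265 + 1265^2 = 1601495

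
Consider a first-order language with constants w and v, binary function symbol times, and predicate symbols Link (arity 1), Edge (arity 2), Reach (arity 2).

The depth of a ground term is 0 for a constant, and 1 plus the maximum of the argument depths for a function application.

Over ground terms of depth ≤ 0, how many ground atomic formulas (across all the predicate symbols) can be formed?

10

First count ground terms of depth ≤ 0.
Write N_k for the number of ground terms of depth ≤ k. A term of depth ≤ k is either a constant or a function symbol applied to arguments of depth ≤ k−1, so N_k = 2 + N_{k-1}^2.
N_0 = 2
Explicitly: w, v.
So |H| = 2.
A ground atom is a predicate applied to a tuple of terms from H, so the count is the sum over predicates of |H|^arity:
  Link: 2;  Edge: 2^2 = 4;  Reach: 2^2 = 4
Total ground atoms: 2 + 4 + 4 = 10.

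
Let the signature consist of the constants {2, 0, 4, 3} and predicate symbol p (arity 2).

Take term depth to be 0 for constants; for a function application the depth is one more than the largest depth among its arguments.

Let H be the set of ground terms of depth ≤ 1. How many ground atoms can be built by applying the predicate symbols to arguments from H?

16

First count ground terms of depth ≤ 1.
With no function symbols every ground term is a constant, so there are exactly 4 ground terms at every depth bound.
N_0 = 4
N_1 = 4
Explicitly: 2, 0, 4, 3.
So |H| = 4.
For each predicate symbol, the number of ground atoms is |H| raised to its arity; summing:
  p: 4^2 = 16
Total ground atoms: 16.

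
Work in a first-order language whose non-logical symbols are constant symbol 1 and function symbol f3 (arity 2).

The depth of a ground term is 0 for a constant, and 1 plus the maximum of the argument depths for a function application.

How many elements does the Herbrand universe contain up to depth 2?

5

Count level by level. With function symbols f3/2, the terms of depth ≤ k are the 1 constant together with each function applied to depth-≤(k−1) tuples, so N_k = 1 + N_{k-1}^2.
N_0 = 1
N_1 = 1 + 1^2 = 2
N_2 = 1 + 2^2 = 5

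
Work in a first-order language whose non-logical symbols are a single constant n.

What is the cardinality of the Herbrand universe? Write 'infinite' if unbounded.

1

There are no function symbols, so the only ground term is the single constant.
The Herbrand universe is {n}, finite with 1 element.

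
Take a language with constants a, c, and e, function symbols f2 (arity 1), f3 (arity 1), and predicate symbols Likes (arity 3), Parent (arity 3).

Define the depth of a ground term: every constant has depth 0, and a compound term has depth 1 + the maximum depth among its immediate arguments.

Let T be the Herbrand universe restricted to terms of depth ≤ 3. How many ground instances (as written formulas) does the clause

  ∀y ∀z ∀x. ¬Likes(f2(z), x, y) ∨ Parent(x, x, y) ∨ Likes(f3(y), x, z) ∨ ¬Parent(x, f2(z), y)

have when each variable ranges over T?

Ground terms of depth ≤ 3:
  If N_k denotes the number of depth-≤k ground terms, the 3 constants give N_0 = 3, and each function symbol of arity r contributes N_{k-1}^r new terms at level k: N_k = 3 + N_{k-1} + N_{k-1}.
  N_0 = 3
  N_1 = 3 + 3 + 3 = 9
  N_2 = 3 + 9 + 9 = 21
  N_3 = 3 + 21 + 21 = 45
So there are 45 ground terms available for substitution.
There are 3 variables to instantiate (y, z, x), each occurring in at least one literal, so different choices give different ground instances.
Number of ground instances = 45^3 = 91125.

91125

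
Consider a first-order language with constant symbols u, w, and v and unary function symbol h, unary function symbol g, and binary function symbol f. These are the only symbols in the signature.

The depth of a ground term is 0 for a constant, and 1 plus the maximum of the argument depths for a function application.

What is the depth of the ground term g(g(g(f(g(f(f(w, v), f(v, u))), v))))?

depth(f(w, v)) = 1 + max(0, 0) = 1
depth(f(v, u)) = 1 + max(0, 0) = 1
depth(f(f(w, v), f(v, u))) = 1 + max(1, 1) = 2
depth(g(f(f(w, v), f(v, u)))) = 1 + depth(f(f(w, v), f(v, u))) = 1 + 2 = 3
depth(f(g(f(f(w, v), f(v, u))), v)) = 1 + max(3, 0) = 4
depth(g(f(g(f(f(w, v), f(v, u))), v))) = 1 + depth(f(g(f(f(w, v), f(v, u))), v)) = 1 + 4 = 5
depth(g(g(f(g(f(f(w, v), f(v, u))), v)))) = 1 + depth(g(f(g(f(f(w, v), f(v, u))), v))) = 1 + 5 = 6
depth(g(g(g(f(g(f(f(w, v), f(v, u))), v))))) = 1 + depth(g(g(f(g(f(f(w, v), f(v, u))), v)))) = 1 + 6 = 7

7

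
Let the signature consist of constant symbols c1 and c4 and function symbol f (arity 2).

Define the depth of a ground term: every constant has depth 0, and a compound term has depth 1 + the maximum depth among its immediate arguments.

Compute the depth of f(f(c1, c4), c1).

2

depth(f(c1, c4)) = 1 + max(0, 0) = 1
depth(f(f(c1, c4), c1)) = 1 + max(1, 0) = 2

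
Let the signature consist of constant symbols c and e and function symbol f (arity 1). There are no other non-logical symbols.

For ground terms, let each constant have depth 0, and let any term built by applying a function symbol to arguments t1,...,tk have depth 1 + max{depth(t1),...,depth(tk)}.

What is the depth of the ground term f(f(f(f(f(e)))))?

5

depth(f(e)) = 1 + depth(e) = 1 + 0 = 1
depth(f(f(e))) = 1 + depth(f(e)) = 1 + 1 = 2
depth(f(f(f(e)))) = 1 + depth(f(f(e))) = 1 + 2 = 3
depth(f(f(f(f(e))))) = 1 + depth(f(f(f(e)))) = 1 + 3 = 4
depth(f(f(f(f(f(e)))))) = 1 + depth(f(f(f(f(e))))) = 1 + 4 = 5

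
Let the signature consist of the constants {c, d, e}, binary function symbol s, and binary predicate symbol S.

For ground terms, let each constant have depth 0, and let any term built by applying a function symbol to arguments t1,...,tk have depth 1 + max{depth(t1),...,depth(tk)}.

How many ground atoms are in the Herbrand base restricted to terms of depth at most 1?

144

First count ground terms of depth ≤ 1.
Let N_k count ground terms of depth at most k. Each non-constant term of depth ≤ k is some function symbol applied to depth-≤(k−1) arguments, giving N_k = 3 + N_{k-1}^2.
N_0 = 3
N_1 = 3 + 3^2 = 12
Explicitly: c, d, e, s(c, c), s(c, d), s(c, e), s(d, c), s(d, d), s(d, e), s(e, c), s(e, d), s(e, e).
So |H| = 12.
Ground atoms are formed by filling each argument slot of a predicate with a term from H, so an r-ary predicate gives |H|^r atoms:
  S: 12^2 = 144
Total ground atoms: 144.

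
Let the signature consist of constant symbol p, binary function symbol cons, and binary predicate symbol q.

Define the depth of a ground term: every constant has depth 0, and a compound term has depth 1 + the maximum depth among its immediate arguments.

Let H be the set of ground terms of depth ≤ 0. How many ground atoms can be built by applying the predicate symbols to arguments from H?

1

First count ground terms of depth ≤ 0.
Let N_k count ground terms of depth at most k. Each non-constant term of depth ≤ k is some function symbol applied to depth-≤(k−1) arguments, giving N_k = 1 + N_{k-1}^2.
N_0 = 1
Explicitly: p.
So |H| = 1.
For each predicate symbol, the number of ground atoms is |H| raised to its arity; summing:
  q: 1^2 = 1
Total ground atoms: 1.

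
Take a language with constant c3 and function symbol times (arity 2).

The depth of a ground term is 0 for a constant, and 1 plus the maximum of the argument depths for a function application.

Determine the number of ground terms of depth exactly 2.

3

If N_k denotes the number of depth-≤k ground terms, the 1 constant gives N_0 = 1, and each function symbol of arity r contributes N_{k-1}^r new terms at level k: N_k = 1 + N_{k-1}^2.
N_0 = 1
N_1 = 1 + 1^2 = 2
N_2 = 1 + 2^2 = 5
Terms of depth exactly 2: N_2 − N_1 = 5 − 2 = 3.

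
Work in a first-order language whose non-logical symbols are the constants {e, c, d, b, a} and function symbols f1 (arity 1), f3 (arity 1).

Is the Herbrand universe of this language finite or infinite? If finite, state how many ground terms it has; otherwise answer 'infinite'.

infinite

The signature has at least one function symbol (f1, arity 1) and at least one constant (e).
Iterating f1 gives infinitely many distinct ground terms: e, f1(e), f1(f1(e)), ...
So the Herbrand universe is infinite.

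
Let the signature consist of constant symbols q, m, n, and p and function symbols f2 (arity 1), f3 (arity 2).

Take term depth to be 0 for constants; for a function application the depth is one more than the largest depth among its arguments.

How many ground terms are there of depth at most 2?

604

Write N_k for the number of ground terms of depth ≤ k. A term of depth ≤ k is either a constant or a function symbol applied to arguments of depth ≤ k−1, so N_k = 4 + N_{k-1} + N_{k-1}^2.
N_0 = 4
N_1 = 4 + 4 + 4^2 = 24
N_2 = 4 + 24 + 24^2 = 604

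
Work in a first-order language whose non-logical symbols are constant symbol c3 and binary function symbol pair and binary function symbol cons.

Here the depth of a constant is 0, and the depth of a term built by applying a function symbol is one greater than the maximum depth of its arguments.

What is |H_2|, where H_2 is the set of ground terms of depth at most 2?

Let N_k = |{terms of depth ≤ k}|. Then N_0 = 1 and N_k = 1 + N_{k-1}^2 + N_{k-1}^2 for k ≥ 1 (one summand per function symbol, arity giving the exponent).
N_0 = 1
N_1 = 1 + 1^2 + 1^2 = 3
N_2 = 1 + 3^2 + 3^2 = 19

19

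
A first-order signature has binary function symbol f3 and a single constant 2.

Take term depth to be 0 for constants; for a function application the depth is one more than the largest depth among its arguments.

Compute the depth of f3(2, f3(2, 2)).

depth(f3(2, 2)) = 1 + max(0, 0) = 1
depth(f3(2, f3(2, 2))) = 1 + max(0, 1) = 2

2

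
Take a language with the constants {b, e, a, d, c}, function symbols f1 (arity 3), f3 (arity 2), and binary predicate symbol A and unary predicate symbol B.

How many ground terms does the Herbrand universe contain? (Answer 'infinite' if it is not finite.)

The signature has at least one function symbol (f1, arity 3) and at least one constant (b).
Iterating f1 gives infinitely many distinct ground terms: b, f1(b, b, b), f1(f1(b, b, b), f1(b, b, b), f1(b, b, b)), ...
So the Herbrand universe is infinite.

infinite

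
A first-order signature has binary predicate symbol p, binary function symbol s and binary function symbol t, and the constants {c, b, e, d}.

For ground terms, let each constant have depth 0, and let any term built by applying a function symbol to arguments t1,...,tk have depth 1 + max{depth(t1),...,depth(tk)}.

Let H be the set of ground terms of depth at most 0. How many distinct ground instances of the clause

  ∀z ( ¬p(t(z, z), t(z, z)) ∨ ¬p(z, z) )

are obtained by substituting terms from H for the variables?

Ground terms of depth ≤ 0:
  If N_k denotes the number of depth-≤k ground terms, the 4 constants give N_0 = 4, and each function symbol of arity r contributes N_{k-1}^r new terms at level k: N_k = 4 + N_{k-1}^2 + N_{k-1}^2.
  N_0 = 4
  Explicitly: c, b, e, d.
So there are 4 ground terms available for substitution.
There is 1 variable to instantiate (z),  occurring in at least one literal, so different choices give different ground instances.
Number of ground instances = 4.

4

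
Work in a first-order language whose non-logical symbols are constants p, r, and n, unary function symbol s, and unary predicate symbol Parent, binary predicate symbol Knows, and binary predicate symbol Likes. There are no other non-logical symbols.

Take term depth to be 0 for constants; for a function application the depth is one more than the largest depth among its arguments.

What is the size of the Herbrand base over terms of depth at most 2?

171

First count ground terms of depth ≤ 2.
Count level by level. With function symbols s/1, the terms of depth ≤ k are the 3 constants together with each function applied to depth-≤(k−1) tuples, so N_k = 3 + N_{k-1}.
N_0 = 3
N_1 = 3 + 3 = 6
N_2 = 3 + 6 = 9
So |H| = 9.
Each predicate of arity r yields |H|^r ground atoms (one per choice of an r-tuple from H):
  Parent: 9;  Knows: 9^2 = 81;  Likes: 9^2 = 81
Total ground atoms: 9 + 81 + 81 = 171.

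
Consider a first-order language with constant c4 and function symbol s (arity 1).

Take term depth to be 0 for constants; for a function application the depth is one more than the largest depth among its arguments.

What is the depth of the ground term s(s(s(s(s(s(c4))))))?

depth(s(c4)) = 1 + depth(c4) = 1 + 0 = 1
depth(s(s(c4))) = 1 + depth(s(c4)) = 1 + 1 = 2
depth(s(s(s(c4)))) = 1 + depth(s(s(c4))) = 1 + 2 = 3
depth(s(s(s(s(c4))))) = 1 + depth(s(s(s(c4)))) = 1 + 3 = 4
depth(s(s(s(s(s(c4)))))) = 1 + depth(s(s(s(s(c4))))) = 1 + 4 = 5
depth(s(s(s(s(s(s(c4))))))) = 1 + depth(s(s(s(s(s(c4)))))) = 1 + 5 = 6

6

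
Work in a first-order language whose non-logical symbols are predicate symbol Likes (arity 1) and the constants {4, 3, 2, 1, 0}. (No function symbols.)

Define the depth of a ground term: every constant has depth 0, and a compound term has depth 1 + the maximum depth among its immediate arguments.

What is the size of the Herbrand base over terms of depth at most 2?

5

First count ground terms of depth ≤ 2.
With no function symbols every ground term is a constant, so there are exactly 5 ground terms at every depth bound.
N_0 = 5
N_1 = 5
N_2 = 5
So |H| = 5.
Ground atoms are formed by filling each argument slot of a predicate with a term from H, so an r-ary predicate gives |H|^r atoms:
  Likes: 5
Total ground atoms: 5.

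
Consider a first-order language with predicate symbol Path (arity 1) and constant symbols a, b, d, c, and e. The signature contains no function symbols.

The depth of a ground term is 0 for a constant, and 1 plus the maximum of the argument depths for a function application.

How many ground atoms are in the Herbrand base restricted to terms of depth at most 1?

First count ground terms of depth ≤ 1.
With no function symbols every ground term is a constant, so there are exactly 5 ground terms at every depth bound.
N_0 = 5
N_1 = 5
Explicitly: a, b, d, c, e.
So |H| = 5.
Each predicate of arity r yields |H|^r ground atoms (one per choice of an r-tuple from H):
  Path: 5
Total ground atoms: 5.

5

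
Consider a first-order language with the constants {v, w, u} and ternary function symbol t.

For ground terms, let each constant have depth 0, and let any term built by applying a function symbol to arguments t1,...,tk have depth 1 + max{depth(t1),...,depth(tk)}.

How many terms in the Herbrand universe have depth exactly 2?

26973

Count level by level. With function symbols t/3, the terms of depth ≤ k are the 3 constants together with each function applied to depth-≤(k−1) tuples, so N_k = 3 + N_{k-1}^3.
N_0 = 3
N_1 = 3 + 3^3 = 30
N_2 = 3 + 30^3 = 27003
Terms of depth exactly 2: N_2 − N_1 = 27003 − 30 = 26973.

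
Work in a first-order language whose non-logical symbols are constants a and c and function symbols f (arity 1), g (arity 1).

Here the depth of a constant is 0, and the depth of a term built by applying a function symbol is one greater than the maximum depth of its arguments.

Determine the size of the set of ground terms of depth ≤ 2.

14

Let N_k count ground terms of depth at most k. Each non-constant term of depth ≤ k is some function symbol applied to depth-≤(k−1) arguments, giving N_k = 2 + N_{k-1} + N_{k-1}.
N_0 = 2
N_1 = 2 + 2 + 2 = 6
N_2 = 2 + 6 + 6 = 14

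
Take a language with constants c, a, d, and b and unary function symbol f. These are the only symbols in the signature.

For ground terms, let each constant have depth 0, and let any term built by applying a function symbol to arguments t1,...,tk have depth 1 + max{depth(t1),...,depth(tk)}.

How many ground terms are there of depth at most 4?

Let N_k = |{terms of depth ≤ k}|. Then N_0 = 4 and N_k = 4 + N_{k-1} for k ≥ 1 (one summand per function symbol, arity giving the exponent).
N_0 = 4
N_1 = 4 + 4 = 8
N_2 = 4 + 8 = 12
N_3 = 4 + 12 = 16
N_4 = 4 + 16 = 20

20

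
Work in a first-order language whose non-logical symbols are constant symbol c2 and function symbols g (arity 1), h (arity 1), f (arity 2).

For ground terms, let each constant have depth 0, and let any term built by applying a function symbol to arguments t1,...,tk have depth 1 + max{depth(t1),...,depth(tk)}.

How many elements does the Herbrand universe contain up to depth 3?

Write N_k for the number of ground terms of depth ≤ k. A term of depth ≤ k is either a constant or a function symbol applied to arguments of depth ≤ k−1, so N_k = 1 + N_{k-1} + N_{k-1} + N_{k-1}^2.
N_0 = 1
N_1 = 1 + 1 + 1 + 1^2 = 4
N_2 = 1 + 4 + 4 + 4^2 = 25
N_3 = 1 + 25 + 25 + 25^2 = 676

676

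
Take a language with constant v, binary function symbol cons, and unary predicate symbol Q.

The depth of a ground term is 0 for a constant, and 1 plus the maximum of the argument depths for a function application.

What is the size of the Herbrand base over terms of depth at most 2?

5

First count ground terms of depth ≤ 2.
Let N_k = |{terms of depth ≤ k}|. Then N_0 = 1 and N_k = 1 + N_{k-1}^2 for k ≥ 1 (one summand per function symbol, arity giving the exponent).
N_0 = 1
N_1 = 1 + 1^2 = 2
N_2 = 1 + 2^2 = 5
So |H| = 5.
Each predicate of arity r yields |H|^r ground atoms (one per choice of an r-tuple from H):
  Q: 5
Total ground atoms: 5.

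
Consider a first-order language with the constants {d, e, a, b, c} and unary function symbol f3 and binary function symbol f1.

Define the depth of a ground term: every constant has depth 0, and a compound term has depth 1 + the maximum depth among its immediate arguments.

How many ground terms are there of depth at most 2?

Write N_k for the number of ground terms of depth ≤ k. A term of depth ≤ k is either a constant or a function symbol applied to arguments of depth ≤ k−1, so N_k = 5 + N_{k-1} + N_{k-1}^2.
N_0 = 5
N_1 = 5 + 5 + 5^2 = 35
N_2 = 5 + 35 + 35^2 = 1265

1265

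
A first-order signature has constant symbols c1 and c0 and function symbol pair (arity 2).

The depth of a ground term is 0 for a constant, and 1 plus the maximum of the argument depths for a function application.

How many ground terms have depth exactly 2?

32

If N_k denotes the number of depth-≤k ground terms, the 2 constants give N_0 = 2, and each function symbol of arity r contributes N_{k-1}^r new terms at level k: N_k = 2 + N_{k-1}^2.
N_0 = 2
N_1 = 2 + 2^2 = 6
N_2 = 2 + 6^2 = 38
Terms of depth exactly 2: N_2 − N_1 = 38 − 6 = 32.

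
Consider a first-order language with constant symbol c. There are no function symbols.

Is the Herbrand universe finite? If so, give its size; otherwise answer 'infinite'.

1

There are no function symbols, so the only ground term is the single constant.
The Herbrand universe is {c}, finite with 1 element.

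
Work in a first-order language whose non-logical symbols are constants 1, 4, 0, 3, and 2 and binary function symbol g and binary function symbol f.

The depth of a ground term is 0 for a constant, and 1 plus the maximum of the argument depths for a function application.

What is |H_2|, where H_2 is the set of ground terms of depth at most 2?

Let N_k = |{terms of depth ≤ k}|. Then N_0 = 5 and N_k = 5 + N_{k-1}^2 + N_{k-1}^2 for k ≥ 1 (one summand per function symbol, arity giving the exponent).
N_0 = 5
N_1 = 5 + 5^2 + 5^2 = 55
N_2 = 5 + 55^2 + 55^2 = 6055

6055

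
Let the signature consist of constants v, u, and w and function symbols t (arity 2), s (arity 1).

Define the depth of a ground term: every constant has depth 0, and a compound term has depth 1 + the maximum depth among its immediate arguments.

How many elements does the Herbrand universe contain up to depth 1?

Write N_k for the number of ground terms of depth ≤ k. A term of depth ≤ k is either a constant or a function symbol applied to arguments of depth ≤ k−1, so N_k = 3 + N_{k-1}^2 + N_{k-1}.
N_0 = 3
N_1 = 3 + 3^2 + 3 = 15

15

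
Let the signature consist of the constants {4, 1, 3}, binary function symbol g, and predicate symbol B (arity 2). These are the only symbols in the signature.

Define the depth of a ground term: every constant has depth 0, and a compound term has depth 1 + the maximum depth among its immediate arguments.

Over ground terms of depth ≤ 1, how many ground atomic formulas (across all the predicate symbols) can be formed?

First count ground terms of depth ≤ 1.
If N_k denotes the number of depth-≤k ground terms, the 3 constants give N_0 = 3, and each function symbol of arity r contributes N_{k-1}^r new terms at level k: N_k = 3 + N_{k-1}^2.
N_0 = 3
N_1 = 3 + 3^2 = 12
Explicitly: 4, 1, 3, g(4, 4), g(4, 1), g(4, 3), g(1, 4), g(1, 1), g(1, 3), g(3, 4), g(3, 1), g(3, 3).
So |H| = 12.
For each predicate symbol, the number of ground atoms is |H| raised to its arity; summing:
  B: 12^2 = 144
Total ground atoms: 144.

144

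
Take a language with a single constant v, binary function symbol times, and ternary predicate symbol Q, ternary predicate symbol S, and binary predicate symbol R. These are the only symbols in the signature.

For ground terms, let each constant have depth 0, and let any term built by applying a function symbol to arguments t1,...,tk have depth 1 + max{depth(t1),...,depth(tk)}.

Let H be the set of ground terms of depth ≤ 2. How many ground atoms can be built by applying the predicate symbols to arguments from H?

First count ground terms of depth ≤ 2.
Let N_k count ground terms of depth at most k. Each non-constant term of depth ≤ k is some function symbol applied to depth-≤(k−1) arguments, giving N_k = 1 + N_{k-1}^2.
N_0 = 1
N_1 = 1 + 1^2 = 2
N_2 = 1 + 2^2 = 5
So |H| = 5.
For each predicate symbol, the number of ground atoms is |H| raised to its arity; summing:
  Q: 5^3 = 125;  S: 5^3 = 125;  R: 5^2 = 25
Total ground atoms: 125 + 125 + 25 = 275.

275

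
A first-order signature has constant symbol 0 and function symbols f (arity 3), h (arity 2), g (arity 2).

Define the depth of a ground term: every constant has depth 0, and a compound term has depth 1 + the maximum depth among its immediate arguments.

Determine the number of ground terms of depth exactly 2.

93

Count level by level. With function symbols f/3, h/2, g/2, the terms of depth ≤ k are the 1 constant together with each function applied to depth-≤(k−1) tuples, so N_k = 1 + N_{k-1}^3 + N_{k-1}^2 + N_{k-1}^2.
N_0 = 1
N_1 = 1 + 1^3 + 1^2 + 1^2 = 4
N_2 = 1 + 4^3 + 4^2 + 4^2 = 97
Terms of depth exactly 2: N_2 − N_1 = 97 − 4 = 93.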